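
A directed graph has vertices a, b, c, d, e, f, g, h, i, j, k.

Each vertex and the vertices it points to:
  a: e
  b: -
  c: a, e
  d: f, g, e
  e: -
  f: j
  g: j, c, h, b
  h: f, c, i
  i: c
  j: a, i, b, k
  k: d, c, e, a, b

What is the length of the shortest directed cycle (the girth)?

For each vertex v, BFS finds the shortest path from v back to v.
The shortest such closed walk is g → j → k → d → g, length 4.

4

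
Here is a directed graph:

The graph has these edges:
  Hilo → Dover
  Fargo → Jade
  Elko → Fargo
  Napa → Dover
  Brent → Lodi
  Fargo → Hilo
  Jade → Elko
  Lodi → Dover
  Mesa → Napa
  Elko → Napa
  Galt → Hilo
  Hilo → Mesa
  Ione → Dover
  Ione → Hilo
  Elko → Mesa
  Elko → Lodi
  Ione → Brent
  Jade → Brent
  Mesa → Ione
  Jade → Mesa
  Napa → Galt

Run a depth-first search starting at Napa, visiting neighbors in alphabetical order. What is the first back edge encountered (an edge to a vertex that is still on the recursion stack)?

Ione→Hilo

DFS from Napa (visiting neighbors in alphabetical order); mark gray on enter, black on exit:
Napa gray
  Dover gray
  Dover black
  Galt gray
    Hilo gray
      Hilo→Dover: Dover black — skip
      Mesa gray
        Ione gray
          Brent gray
            Lodi gray
              Lodi→Dover: Dover black — skip
            Lodi black
          Brent black
          Ione→Dover: Dover black — skip
          Ione→Hilo: Hilo is gray → back edge
First back edge: Ione → Hilo.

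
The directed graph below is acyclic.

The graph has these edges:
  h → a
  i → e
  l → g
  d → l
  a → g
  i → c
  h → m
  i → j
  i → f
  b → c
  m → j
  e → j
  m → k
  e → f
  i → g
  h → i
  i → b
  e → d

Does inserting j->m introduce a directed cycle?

Yes

Adding j→m creates a cycle iff m can already reach j.
Path from m: m → j.
So m → … → j → m is a cycle.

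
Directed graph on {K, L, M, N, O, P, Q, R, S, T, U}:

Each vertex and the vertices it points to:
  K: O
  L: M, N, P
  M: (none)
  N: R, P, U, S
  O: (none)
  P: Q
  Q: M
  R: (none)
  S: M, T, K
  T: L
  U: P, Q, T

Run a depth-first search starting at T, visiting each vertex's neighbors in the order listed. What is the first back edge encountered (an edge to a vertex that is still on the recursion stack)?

U->T

DFS from T (visiting each vertex's neighbors in the order listed); mark gray on enter, black on exit:
T gray
  L gray
    M gray
    M black
    N gray
      R gray
      R black
      P gray
        Q gray
          Q→M: M black — skip
        Q black
      P black
      U gray
        U→P: P black — skip
        U→Q: Q black — skip
        U→T: T is gray → back edge
First back edge: U → T.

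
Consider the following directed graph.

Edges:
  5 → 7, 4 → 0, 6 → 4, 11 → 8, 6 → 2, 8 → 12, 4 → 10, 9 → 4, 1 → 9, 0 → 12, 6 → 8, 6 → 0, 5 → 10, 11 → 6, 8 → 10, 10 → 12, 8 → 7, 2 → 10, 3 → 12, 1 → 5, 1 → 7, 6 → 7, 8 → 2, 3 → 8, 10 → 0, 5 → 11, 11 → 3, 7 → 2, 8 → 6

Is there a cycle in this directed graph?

DFS with white/gray/black marking, starting from 12:
12 gray
12 black
11 gray
  8 gray
    2 gray
      10 gray
        0 gray
          0→12: 12 black — skip
        0 black
        10→12: 12 black — skip
      10 black
    2 black
    7 gray
      7→2: 2 black — skip
    7 black
    8→12: 12 black — skip
    6 gray
      6→7: 7 black — skip
      6→0: 0 black — skip
      4 gray
        4→10: 10 black — skip
        4→0: 0 black — skip
      4 black
      6→8: 8 is gray → back edge
Back edge found, so a cycle exists: 8 → 6 → 8.

Yes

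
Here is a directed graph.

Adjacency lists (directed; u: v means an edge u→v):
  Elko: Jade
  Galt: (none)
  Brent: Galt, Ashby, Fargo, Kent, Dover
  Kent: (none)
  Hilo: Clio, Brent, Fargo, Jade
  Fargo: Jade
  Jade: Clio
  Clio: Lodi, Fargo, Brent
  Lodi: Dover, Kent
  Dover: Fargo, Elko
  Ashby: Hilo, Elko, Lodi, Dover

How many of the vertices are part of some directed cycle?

9

A vertex is on a directed cycle iff it belongs to a strongly connected component of size ≥ 2 (or has a self-loop).
The vertices on cycles are {Clio, Elko, Hilo, Jade, Lodi, Ashby, Brent, Dover, Fargo} — 9 in total.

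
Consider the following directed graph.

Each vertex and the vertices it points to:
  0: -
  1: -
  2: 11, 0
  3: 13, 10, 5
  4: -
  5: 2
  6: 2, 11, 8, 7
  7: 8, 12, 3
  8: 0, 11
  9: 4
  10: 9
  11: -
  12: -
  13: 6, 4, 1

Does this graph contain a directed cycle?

Yes

DFS with white/gray/black marking, starting from 0:
0 gray
0 black
1 gray
1 black
2 gray
  11 gray
  11 black
  2→0: 0 black — skip
2 black
3 gray
  13 gray
    6 gray
      6→2: 2 black — skip
      6→11: 11 black — skip
      8 gray
        8→0: 0 black — skip
        8→11: 11 black — skip
      8 black
      7 gray
        7→8: 8 black — skip
        12 gray
        12 black
        7→3: 3 is gray → back edge
Back edge found, so a cycle exists: 3 → 13 → 6 → 7 → 3.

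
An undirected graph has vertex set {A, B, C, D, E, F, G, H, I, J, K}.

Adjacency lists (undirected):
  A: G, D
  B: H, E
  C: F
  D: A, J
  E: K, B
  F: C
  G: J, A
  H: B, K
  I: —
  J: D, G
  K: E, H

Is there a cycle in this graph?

Yes

DFS, tracking each vertex's parent; an edge to a visited non-parent vertex closes a cycle.
Start from J:
visit J (parent –)
  visit D (parent J)
    visit A (parent D)
      visit G (parent A)
        G–J: J visited and ≠ parent → cycle
Cycle: J – D – A – G – J.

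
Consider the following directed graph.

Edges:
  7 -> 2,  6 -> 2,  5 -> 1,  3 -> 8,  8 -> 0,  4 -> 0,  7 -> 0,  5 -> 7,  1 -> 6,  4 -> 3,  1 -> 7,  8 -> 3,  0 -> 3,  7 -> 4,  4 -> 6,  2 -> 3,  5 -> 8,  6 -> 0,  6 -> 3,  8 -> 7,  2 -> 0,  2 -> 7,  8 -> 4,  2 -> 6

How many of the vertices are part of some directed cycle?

7

A vertex is on a directed cycle iff it belongs to a strongly connected component of size ≥ 2 (or has a self-loop).
The vertices on cycles are {0, 2, 3, 4, 6, 7, 8} — 7 in total.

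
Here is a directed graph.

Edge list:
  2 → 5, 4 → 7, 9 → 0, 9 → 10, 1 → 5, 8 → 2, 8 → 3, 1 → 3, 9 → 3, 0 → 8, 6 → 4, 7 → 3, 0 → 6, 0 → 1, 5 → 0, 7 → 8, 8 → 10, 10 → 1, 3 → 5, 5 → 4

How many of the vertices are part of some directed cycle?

10

A vertex is on a directed cycle iff it belongs to a strongly connected component of size ≥ 2 (or has a self-loop).
The vertices on cycles are {0, 1, 2, 3, 4, 5, 6, 7, 8, 10} — 10 in total.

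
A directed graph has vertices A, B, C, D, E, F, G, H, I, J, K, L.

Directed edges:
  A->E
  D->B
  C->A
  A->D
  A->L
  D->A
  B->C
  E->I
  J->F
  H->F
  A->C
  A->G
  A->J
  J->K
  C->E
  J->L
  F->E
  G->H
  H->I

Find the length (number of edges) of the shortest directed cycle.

For each vertex v, BFS finds the shortest path from v back to v.
The shortest such closed walk is A → D → A, length 2.

2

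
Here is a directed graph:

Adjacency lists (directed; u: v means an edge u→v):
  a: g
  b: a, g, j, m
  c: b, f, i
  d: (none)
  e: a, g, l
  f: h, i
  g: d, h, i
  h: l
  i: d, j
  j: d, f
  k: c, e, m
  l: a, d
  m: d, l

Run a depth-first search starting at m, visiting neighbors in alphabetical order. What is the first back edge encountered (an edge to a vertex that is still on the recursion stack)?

h→l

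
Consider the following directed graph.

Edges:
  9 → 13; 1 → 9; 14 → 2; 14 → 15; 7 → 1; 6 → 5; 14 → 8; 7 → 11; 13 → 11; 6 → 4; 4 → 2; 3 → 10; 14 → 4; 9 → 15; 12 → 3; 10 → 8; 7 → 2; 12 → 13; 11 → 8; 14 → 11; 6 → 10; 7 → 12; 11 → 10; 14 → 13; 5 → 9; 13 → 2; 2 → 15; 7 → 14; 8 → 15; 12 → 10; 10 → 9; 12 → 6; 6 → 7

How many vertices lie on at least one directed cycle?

A vertex is on a directed cycle iff it belongs to a strongly connected component of size ≥ 2 (or has a self-loop).
The vertices on cycles are {6, 7, 9, 10, 11, 12, 13} — 7 in total.

7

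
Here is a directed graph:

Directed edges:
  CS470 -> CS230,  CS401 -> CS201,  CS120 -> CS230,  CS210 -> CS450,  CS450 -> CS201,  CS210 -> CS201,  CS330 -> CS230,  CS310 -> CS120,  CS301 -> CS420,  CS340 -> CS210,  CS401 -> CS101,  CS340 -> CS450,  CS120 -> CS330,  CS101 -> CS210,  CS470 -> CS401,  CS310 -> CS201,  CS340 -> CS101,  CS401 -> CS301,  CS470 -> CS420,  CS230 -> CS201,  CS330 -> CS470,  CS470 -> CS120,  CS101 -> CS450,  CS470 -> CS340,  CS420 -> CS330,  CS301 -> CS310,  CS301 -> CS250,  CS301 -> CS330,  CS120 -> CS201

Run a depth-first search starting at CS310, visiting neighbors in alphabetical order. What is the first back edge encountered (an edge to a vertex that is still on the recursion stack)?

CS470->CS120

DFS from CS310 (visiting neighbors in alphabetical order); mark gray on enter, black on exit:
CS310 gray
  CS120 gray
    CS201 gray
    CS201 black
    CS230 gray
      CS230→CS201: CS201 black — skip
    CS230 black
    CS330 gray
      CS330→CS230: CS230 black — skip
      CS470 gray
        CS470→CS120: CS120 is gray → back edge
First back edge: CS470 → CS120.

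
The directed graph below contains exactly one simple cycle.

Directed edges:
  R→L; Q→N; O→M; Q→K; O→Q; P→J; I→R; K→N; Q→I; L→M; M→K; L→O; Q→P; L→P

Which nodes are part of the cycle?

DFS with gray/black marking from R:
R gray
  L gray
    O gray
      M gray
        K gray
          N gray
          N black
        K black
      M black
      Q gray
        P gray
          J gray
          J black
        P black
        Q→K: K black — skip
        Q→N: N black — skip
        I gray
          I→R: R is gray → back edge
Back edge closes the cycle R → L → O → Q → I → R; its vertices are {I, L, O, Q, R}.

I, L, O, Q, R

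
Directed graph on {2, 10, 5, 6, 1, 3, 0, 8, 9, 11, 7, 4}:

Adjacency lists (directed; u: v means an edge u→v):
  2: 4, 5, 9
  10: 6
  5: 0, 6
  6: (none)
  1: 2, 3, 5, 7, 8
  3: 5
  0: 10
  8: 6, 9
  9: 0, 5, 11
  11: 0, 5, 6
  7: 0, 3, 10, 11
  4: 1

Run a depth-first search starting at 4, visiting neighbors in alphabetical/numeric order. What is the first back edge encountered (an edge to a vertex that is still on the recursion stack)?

2->4

DFS from 4 (visiting neighbors in alphabetical/numeric order); mark gray on enter, black on exit:
4 gray
  1 gray
    2 gray
      2→4: 4 is gray → back edge
First back edge: 2 → 4.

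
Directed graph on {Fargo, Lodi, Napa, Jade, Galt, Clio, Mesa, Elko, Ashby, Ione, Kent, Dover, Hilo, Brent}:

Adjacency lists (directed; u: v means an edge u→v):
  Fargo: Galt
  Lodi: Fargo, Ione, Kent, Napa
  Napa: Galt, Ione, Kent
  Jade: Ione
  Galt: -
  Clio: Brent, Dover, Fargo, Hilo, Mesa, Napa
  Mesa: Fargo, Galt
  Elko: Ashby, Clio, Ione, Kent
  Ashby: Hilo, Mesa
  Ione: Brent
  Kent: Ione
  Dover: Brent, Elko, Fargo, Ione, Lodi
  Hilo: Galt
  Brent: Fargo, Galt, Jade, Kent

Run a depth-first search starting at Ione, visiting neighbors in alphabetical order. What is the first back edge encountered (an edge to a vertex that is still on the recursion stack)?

Jade->Ione

DFS from Ione (visiting neighbors in alphabetical order); mark gray on enter, black on exit:
Ione gray
  Brent gray
    Fargo gray
      Galt gray
      Galt black
    Fargo black
    Brent→Galt: Galt black — skip
    Jade gray
      Jade→Ione: Ione is gray → back edge
First back edge: Jade → Ione.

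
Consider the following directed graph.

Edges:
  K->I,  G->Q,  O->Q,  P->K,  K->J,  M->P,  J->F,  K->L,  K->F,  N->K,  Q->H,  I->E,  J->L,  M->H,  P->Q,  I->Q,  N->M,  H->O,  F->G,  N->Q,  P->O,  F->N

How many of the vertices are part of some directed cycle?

9

A vertex is on a directed cycle iff it belongs to a strongly connected component of size ≥ 2 (or has a self-loop).
The vertices on cycles are {F, H, J, K, M, N, O, P, Q} — 9 in total.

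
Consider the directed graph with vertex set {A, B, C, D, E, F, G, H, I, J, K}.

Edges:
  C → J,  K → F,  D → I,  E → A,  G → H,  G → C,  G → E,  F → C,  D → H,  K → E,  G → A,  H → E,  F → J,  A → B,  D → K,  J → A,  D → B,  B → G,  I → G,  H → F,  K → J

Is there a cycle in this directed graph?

Yes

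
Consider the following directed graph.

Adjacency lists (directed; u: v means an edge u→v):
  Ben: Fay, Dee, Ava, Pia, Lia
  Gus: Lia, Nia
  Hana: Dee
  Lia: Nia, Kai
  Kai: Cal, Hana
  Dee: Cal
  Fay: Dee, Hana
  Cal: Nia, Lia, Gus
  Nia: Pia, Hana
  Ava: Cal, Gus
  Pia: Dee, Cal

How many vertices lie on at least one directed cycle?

8

A vertex is on a directed cycle iff it belongs to a strongly connected component of size ≥ 2 (or has a self-loop).
The vertices on cycles are {Cal, Dee, Gus, Kai, Lia, Nia, Pia, Hana} — 8 in total.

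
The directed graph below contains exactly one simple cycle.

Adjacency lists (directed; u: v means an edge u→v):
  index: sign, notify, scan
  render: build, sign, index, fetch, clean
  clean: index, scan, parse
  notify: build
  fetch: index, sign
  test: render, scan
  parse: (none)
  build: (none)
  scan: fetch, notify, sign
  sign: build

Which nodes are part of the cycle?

scan, fetch, index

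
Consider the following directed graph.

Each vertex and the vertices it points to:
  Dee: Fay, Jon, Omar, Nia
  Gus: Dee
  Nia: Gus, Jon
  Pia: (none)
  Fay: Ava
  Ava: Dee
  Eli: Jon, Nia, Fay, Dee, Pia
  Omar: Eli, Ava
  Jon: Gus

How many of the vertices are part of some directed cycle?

A vertex is on a directed cycle iff it belongs to a strongly connected component of size ≥ 2 (or has a self-loop).
The vertices on cycles are {Ava, Dee, Eli, Fay, Gus, Jon, Nia, Omar} — 8 in total.

8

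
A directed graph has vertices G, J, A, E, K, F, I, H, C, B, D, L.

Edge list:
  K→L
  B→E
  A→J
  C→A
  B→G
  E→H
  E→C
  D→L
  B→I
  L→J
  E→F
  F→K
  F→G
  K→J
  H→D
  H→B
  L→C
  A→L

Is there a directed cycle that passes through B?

B is on a cycle iff B can reach itself via ≥1 edge.
B → E → H → B — yes.

Yes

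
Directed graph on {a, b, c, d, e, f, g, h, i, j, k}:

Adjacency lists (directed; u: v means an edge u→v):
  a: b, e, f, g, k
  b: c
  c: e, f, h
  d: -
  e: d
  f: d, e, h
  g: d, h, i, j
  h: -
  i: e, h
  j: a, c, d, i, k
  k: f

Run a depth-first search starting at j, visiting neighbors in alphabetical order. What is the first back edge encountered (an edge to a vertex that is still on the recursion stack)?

DFS from j (visiting neighbors in alphabetical order); mark gray on enter, black on exit:
j gray
  a gray
    b gray
      c gray
        e gray
          d gray
          d black
        e black
        f gray
          f→d: d black — skip
          f→e: e black — skip
          h gray
          h black
        f black
        c→h: h black — skip
      c black
    b black
    a→e: e black — skip
    a→f: f black — skip
    g gray
      g→d: d black — skip
      g→h: h black — skip
      i gray
        i→e: e black — skip
        i→h: h black — skip
      i black
      g→j: j is gray → back edge
First back edge: g → j.

g->j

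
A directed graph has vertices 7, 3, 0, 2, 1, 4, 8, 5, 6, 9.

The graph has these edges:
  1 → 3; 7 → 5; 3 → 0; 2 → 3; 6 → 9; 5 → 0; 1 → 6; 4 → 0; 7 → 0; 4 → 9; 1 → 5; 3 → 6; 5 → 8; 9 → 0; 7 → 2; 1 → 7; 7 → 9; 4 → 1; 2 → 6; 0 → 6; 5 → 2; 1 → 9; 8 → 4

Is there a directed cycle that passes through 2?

No

2 lies on a cycle iff there is a path from 2 back to itself.
Exploring from 2, it never reaches itself; equivalently, its strongly connected component is a singleton.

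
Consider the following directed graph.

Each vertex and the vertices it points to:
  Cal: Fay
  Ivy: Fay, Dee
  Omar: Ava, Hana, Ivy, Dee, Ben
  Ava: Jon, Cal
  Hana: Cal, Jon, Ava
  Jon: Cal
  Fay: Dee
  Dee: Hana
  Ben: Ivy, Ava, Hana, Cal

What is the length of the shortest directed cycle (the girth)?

4

For each vertex v, BFS finds the shortest path from v back to v.
The shortest such closed walk is Dee → Hana → Cal → Fay → Dee, length 4.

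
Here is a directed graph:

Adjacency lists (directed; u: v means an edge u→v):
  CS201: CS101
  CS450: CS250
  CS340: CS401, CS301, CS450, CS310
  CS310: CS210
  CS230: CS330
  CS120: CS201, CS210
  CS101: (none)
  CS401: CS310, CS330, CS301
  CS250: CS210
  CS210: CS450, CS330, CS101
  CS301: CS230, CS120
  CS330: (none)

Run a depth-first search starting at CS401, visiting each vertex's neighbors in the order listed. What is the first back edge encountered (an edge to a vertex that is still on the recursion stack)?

CS250→CS210

DFS from CS401 (visiting each vertex's neighbors in the order listed); mark gray on enter, black on exit:
CS401 gray
  CS310 gray
    CS210 gray
      CS450 gray
        CS250 gray
          CS250→CS210: CS210 is gray → back edge
First back edge: CS250 → CS210.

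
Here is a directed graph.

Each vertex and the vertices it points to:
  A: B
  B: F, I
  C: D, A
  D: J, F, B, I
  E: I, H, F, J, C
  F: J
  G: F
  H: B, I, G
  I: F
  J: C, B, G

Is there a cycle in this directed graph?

Yes

DFS with white/gray/black marking, starting from G:
G gray
  F gray
    J gray
      C gray
        D gray
          D→J: J is gray → back edge
Back edge found, so a cycle exists: J → C → D → J.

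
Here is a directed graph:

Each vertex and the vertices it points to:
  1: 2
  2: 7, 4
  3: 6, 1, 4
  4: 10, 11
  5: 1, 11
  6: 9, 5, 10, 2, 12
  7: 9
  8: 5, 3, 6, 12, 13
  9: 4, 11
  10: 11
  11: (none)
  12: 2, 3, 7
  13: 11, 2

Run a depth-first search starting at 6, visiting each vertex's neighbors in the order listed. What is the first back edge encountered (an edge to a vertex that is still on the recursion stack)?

3->6

DFS from 6 (visiting each vertex's neighbors in the order listed); mark gray on enter, black on exit:
6 gray
  9 gray
    4 gray
      10 gray
        11 gray
        11 black
      10 black
      4→11: 11 black — skip
    4 black
    9→11: 11 black — skip
  9 black
  5 gray
    1 gray
      2 gray
        7 gray
          7→9: 9 black — skip
        7 black
        2→4: 4 black — skip
      2 black
    1 black
    5→11: 11 black — skip
  5 black
  6→10: 10 black — skip
  6→2: 2 black — skip
  12 gray
    12→2: 2 black — skip
    3 gray
      3→6: 6 is gray → back edge
First back edge: 3 → 6.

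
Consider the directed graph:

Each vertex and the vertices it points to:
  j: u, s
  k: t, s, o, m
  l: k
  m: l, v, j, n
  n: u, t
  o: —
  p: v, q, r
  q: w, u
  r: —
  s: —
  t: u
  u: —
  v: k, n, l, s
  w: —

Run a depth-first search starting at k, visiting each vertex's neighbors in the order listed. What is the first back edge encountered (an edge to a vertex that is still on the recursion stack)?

l->k

DFS from k (visiting each vertex's neighbors in the order listed); mark gray on enter, black on exit:
k gray
  t gray
    u gray
    u black
  t black
  s gray
  s black
  o gray
  o black
  m gray
    l gray
      l→k: k is gray → back edge
First back edge: l → k.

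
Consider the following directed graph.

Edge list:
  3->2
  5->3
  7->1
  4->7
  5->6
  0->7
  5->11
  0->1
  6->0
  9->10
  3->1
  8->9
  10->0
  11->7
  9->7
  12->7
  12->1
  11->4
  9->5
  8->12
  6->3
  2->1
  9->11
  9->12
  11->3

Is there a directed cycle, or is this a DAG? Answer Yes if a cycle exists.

No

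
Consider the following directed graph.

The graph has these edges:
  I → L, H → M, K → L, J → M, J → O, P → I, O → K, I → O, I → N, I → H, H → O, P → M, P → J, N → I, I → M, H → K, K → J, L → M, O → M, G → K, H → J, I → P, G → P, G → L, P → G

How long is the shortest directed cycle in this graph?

For each vertex v, BFS finds the shortest path from v back to v.
The shortest such closed walk is I → P → I, length 2.

2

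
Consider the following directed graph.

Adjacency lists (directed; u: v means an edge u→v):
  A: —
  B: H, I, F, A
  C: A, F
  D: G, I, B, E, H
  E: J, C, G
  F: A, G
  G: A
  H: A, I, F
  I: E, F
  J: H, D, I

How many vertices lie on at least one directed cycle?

6

A vertex is on a directed cycle iff it belongs to a strongly connected component of size ≥ 2 (or has a self-loop).
The vertices on cycles are {B, D, E, H, I, J} — 6 in total.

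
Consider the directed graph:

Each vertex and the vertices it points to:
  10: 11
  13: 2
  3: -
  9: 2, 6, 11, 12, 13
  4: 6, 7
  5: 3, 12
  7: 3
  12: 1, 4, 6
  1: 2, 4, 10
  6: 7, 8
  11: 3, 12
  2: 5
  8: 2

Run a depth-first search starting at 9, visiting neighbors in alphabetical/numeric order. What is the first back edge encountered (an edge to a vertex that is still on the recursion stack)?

DFS from 9 (visiting neighbors in alphabetical/numeric order); mark gray on enter, black on exit:
9 gray
  2 gray
    5 gray
      3 gray
      3 black
      12 gray
        1 gray
          1→2: 2 is gray → back edge
First back edge: 1 → 2.

1->2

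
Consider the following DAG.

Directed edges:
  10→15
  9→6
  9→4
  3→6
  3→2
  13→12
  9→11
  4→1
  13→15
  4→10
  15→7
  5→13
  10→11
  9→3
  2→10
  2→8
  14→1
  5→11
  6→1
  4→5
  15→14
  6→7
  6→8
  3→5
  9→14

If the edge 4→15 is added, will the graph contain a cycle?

Adding 4→15 creates a cycle iff 15 can already reach 4.
Explore from 15: no path reaches 4. The graph stays acyclic.

No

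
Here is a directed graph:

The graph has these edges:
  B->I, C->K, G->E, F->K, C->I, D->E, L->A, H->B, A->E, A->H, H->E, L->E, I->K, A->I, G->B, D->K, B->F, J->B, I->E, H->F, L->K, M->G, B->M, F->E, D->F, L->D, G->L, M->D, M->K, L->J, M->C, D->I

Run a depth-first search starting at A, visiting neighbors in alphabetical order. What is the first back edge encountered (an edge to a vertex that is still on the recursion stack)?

G→B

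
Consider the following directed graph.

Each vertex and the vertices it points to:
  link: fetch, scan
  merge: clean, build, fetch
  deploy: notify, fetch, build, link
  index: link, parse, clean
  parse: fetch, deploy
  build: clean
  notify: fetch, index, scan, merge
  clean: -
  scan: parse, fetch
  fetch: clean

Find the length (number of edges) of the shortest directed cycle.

4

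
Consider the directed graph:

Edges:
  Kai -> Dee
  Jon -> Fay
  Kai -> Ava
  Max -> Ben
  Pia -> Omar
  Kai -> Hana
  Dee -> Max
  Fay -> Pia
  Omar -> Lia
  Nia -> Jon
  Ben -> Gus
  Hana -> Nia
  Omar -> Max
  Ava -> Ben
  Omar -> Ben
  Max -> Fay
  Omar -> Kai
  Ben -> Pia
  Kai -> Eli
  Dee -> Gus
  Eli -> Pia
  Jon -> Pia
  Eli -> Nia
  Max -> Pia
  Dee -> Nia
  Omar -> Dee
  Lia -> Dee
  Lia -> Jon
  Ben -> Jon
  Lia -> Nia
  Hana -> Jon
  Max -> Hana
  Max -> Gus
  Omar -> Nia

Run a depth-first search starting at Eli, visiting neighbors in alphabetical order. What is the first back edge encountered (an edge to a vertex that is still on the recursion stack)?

Ben→Jon

DFS from Eli (visiting neighbors in alphabetical order); mark gray on enter, black on exit:
Eli gray
  Nia gray
    Jon gray
      Fay gray
        Pia gray
          Omar gray
            Ben gray
              Gus gray
              Gus black
              Ben→Jon: Jon is gray → back edge
First back edge: Ben → Jon.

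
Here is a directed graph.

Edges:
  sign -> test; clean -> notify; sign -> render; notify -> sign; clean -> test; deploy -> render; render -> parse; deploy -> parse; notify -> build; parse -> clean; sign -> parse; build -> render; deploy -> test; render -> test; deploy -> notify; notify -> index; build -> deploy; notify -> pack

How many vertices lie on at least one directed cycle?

A vertex is on a directed cycle iff it belongs to a strongly connected component of size ≥ 2 (or has a self-loop).
The vertices on cycles are {sign, build, clean, parse, deploy, notify, render} — 7 in total.

7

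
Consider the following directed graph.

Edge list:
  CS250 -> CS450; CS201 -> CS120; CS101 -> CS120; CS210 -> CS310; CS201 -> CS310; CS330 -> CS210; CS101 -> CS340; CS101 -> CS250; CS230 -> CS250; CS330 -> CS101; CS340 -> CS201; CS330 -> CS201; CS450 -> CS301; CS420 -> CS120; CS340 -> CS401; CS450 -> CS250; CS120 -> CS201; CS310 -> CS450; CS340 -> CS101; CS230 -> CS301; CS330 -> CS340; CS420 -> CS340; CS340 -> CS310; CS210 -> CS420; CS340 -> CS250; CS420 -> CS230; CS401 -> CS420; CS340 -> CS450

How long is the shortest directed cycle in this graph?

For each vertex v, BFS finds the shortest path from v back to v.
The shortest such closed walk is CS340 → CS101 → CS340, length 2.

2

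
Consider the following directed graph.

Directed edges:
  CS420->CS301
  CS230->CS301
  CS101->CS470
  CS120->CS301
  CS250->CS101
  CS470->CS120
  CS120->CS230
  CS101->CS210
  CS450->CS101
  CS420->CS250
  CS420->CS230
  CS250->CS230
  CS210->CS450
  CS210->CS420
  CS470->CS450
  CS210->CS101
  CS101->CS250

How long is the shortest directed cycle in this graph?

For each vertex v, BFS finds the shortest path from v back to v.
The shortest such closed walk is CS101 → CS210 → CS101, length 2.

2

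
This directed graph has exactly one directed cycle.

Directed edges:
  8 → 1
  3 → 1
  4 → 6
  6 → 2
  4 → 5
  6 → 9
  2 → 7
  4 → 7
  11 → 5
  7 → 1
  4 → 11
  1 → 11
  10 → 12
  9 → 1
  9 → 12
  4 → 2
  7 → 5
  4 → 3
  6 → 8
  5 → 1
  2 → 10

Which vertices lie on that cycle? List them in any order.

1, 5, 11

DFS with gray/black marking from 11:
11 gray
  5 gray
    1 gray
      1→11: 11 is gray → back edge
Back edge closes the cycle 11 → 5 → 1 → 11; its vertices are {1, 5, 11}.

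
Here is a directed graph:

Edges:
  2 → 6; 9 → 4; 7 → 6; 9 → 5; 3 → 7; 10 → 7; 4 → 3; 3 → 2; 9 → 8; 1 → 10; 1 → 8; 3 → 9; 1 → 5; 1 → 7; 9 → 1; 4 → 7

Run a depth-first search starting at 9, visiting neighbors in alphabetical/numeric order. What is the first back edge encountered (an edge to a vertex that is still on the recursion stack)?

3→9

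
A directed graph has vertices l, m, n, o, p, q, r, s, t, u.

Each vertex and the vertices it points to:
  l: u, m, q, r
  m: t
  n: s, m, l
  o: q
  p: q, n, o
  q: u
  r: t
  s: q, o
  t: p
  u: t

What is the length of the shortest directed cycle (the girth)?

4

For each vertex v, BFS finds the shortest path from v back to v.
The shortest such closed walk is n → m → t → p → n, length 4.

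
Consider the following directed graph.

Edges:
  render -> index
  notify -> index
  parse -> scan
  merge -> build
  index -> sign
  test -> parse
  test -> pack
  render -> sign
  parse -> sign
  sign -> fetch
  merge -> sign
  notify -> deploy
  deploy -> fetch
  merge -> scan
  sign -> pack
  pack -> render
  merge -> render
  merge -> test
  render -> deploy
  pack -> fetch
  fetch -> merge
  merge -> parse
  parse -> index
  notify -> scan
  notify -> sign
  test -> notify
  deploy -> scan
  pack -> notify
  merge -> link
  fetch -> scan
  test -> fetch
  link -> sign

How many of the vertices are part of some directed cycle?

11

A vertex is on a directed cycle iff it belongs to a strongly connected component of size ≥ 2 (or has a self-loop).
The vertices on cycles are {link, pack, sign, test, fetch, index, merge, parse, deploy, notify, render} — 11 in total.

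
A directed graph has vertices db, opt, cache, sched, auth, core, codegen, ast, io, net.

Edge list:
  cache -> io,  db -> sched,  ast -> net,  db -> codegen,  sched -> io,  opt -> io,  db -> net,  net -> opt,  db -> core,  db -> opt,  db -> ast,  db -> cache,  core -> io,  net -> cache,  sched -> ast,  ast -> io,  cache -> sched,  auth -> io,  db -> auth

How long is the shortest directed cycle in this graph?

For each vertex v, BFS finds the shortest path from v back to v.
The shortest such closed walk is ast → net → cache → sched → ast, length 4.

4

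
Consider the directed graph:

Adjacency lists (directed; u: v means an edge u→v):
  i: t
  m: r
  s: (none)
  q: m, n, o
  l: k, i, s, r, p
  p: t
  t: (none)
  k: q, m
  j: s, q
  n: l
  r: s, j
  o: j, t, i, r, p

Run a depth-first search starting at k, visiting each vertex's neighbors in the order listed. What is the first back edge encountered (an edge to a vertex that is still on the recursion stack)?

DFS from k (visiting each vertex's neighbors in the order listed); mark gray on enter, black on exit:
k gray
  q gray
    m gray
      r gray
        s gray
        s black
        j gray
          j→s: s black — skip
          j→q: q is gray → back edge
First back edge: j → q.

j->q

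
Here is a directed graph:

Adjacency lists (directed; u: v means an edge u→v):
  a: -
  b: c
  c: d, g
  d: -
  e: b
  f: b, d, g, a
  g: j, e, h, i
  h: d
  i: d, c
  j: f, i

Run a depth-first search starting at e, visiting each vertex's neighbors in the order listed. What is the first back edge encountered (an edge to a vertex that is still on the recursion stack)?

f->b

DFS from e (visiting each vertex's neighbors in the order listed); mark gray on enter, black on exit:
e gray
  b gray
    c gray
      d gray
      d black
      g gray
        j gray
          f gray
            f→b: b is gray → back edge
First back edge: f → b.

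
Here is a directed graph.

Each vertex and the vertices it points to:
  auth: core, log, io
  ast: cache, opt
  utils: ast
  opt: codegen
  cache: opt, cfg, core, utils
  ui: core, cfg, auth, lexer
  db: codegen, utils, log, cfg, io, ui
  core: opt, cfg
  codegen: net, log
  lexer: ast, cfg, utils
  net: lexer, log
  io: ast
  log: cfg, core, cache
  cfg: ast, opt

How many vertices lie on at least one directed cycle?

10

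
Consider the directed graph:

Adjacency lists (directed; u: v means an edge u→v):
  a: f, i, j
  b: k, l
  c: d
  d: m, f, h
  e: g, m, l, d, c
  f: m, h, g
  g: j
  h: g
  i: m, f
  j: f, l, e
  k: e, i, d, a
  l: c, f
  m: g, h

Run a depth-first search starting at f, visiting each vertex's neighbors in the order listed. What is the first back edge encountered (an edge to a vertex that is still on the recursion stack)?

DFS from f (visiting each vertex's neighbors in the order listed); mark gray on enter, black on exit:
f gray
  m gray
    g gray
      j gray
        j→f: f is gray → back edge
First back edge: j → f.

j→f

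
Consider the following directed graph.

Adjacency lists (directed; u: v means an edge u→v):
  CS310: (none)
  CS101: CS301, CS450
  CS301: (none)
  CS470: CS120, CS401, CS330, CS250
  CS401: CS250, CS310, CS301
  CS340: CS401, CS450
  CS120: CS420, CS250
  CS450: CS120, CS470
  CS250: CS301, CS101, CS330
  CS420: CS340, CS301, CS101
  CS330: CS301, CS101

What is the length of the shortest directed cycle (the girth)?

4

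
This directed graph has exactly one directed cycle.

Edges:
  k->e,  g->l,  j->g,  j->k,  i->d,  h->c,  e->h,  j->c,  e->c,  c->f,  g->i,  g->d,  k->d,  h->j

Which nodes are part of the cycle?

e, h, j, k

DFS with gray/black marking from j:
j gray
  k gray
    e gray
      h gray
        h→j: j is gray → back edge
Back edge closes the cycle j → k → e → h → j; its vertices are {e, h, j, k}.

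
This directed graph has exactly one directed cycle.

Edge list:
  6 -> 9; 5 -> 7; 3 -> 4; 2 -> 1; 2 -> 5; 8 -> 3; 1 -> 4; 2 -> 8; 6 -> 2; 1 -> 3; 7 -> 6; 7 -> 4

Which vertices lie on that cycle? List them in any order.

2, 5, 6, 7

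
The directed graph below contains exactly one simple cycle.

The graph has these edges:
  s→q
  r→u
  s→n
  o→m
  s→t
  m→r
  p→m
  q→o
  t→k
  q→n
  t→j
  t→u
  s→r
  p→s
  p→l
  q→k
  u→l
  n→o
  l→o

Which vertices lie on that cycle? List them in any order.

DFS with gray/black marking from m:
m gray
  r gray
    u gray
      l gray
        o gray
          o→m: m is gray → back edge
Back edge closes the cycle m → r → u → l → o → m; its vertices are {l, m, o, r, u}.

l, m, o, r, u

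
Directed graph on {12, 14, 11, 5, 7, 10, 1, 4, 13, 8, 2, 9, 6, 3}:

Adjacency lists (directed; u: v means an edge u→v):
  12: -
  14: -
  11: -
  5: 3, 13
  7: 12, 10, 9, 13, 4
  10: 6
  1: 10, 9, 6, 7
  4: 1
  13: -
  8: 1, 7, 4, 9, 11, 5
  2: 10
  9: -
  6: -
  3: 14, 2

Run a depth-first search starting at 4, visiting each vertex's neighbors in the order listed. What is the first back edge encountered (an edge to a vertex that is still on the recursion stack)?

7→4

DFS from 4 (visiting each vertex's neighbors in the order listed); mark gray on enter, black on exit:
4 gray
  1 gray
    10 gray
      6 gray
      6 black
    10 black
    9 gray
    9 black
    1→6: 6 black — skip
    7 gray
      12 gray
      12 black
      7→10: 10 black — skip
      7→9: 9 black — skip
      13 gray
      13 black
      7→4: 4 is gray → back edge
First back edge: 7 → 4.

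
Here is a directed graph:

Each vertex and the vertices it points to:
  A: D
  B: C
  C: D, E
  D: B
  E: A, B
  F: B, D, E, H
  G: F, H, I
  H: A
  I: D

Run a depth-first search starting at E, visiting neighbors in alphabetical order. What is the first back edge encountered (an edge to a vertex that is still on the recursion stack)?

C→D

DFS from E (visiting neighbors in alphabetical order); mark gray on enter, black on exit:
E gray
  A gray
    D gray
      B gray
        C gray
          C→D: D is gray → back edge
First back edge: C → D.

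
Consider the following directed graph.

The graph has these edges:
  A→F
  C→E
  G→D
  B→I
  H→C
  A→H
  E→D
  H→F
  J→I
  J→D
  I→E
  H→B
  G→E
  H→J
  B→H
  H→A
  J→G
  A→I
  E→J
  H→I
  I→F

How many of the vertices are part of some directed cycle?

A vertex is on a directed cycle iff it belongs to a strongly connected component of size ≥ 2 (or has a self-loop).
The vertices on cycles are {A, B, E, G, H, I, J} — 7 in total.

7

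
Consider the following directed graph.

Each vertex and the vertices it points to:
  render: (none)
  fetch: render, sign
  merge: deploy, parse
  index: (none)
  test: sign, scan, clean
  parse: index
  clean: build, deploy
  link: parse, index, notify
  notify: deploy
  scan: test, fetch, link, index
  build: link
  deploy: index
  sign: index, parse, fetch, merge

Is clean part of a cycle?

clean lies on a cycle iff there is a path from clean back to itself.
Exploring from clean, it never reaches itself; equivalently, its strongly connected component is a singleton.

No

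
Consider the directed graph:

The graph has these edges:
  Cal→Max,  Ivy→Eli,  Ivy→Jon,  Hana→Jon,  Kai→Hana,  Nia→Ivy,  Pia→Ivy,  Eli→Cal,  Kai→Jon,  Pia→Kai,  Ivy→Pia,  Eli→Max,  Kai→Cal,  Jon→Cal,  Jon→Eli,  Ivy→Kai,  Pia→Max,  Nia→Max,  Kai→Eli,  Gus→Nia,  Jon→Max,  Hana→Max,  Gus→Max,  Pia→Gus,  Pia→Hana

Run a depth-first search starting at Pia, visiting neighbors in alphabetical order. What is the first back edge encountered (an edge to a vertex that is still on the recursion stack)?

Ivy->Pia

DFS from Pia (visiting neighbors in alphabetical order); mark gray on enter, black on exit:
Pia gray
  Gus gray
    Max gray
    Max black
    Nia gray
      Ivy gray
        Eli gray
          Cal gray
            Cal→Max: Max black — skip
          Cal black
          Eli→Max: Max black — skip
        Eli black
        Jon gray
          Jon→Cal: Cal black — skip
          Jon→Eli: Eli black — skip
          Jon→Max: Max black — skip
        Jon black
        Kai gray
          Kai→Cal: Cal black — skip
          Kai→Eli: Eli black — skip
          Hana gray
            Hana→Jon: Jon black — skip
            Hana→Max: Max black — skip
          Hana black
          Kai→Jon: Jon black — skip
        Kai black
        Ivy→Pia: Pia is gray → back edge
First back edge: Ivy → Pia.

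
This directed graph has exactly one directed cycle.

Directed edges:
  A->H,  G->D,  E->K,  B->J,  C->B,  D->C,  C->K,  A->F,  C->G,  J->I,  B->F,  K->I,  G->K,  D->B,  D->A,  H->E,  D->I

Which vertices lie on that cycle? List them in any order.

C, D, G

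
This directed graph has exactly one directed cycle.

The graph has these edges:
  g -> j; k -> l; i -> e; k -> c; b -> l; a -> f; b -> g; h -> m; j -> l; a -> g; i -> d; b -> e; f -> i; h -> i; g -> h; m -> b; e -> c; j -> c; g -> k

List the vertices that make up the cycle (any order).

b, g, h, m

DFS with gray/black marking from g:
g gray
  k gray
    c gray
    c black
    l gray
    l black
  k black
  j gray
    j→l: l black — skip
    j→c: c black — skip
  j black
  h gray
    m gray
      b gray
        b→g: g is gray → back edge
Back edge closes the cycle g → h → m → b → g; its vertices are {b, g, h, m}.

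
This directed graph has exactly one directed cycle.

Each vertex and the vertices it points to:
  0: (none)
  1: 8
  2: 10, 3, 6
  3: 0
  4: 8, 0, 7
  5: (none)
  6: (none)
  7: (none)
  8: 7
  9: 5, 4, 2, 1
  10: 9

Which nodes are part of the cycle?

DFS with gray/black marking from 2:
2 gray
  10 gray
    9 gray
      5 gray
      5 black
      4 gray
        8 gray
          7 gray
          7 black
        8 black
        0 gray
        0 black
        4→7: 7 black — skip
      4 black
      9→2: 2 is gray → back edge
Back edge closes the cycle 2 → 10 → 9 → 2; its vertices are {2, 9, 10}.

2, 9, 10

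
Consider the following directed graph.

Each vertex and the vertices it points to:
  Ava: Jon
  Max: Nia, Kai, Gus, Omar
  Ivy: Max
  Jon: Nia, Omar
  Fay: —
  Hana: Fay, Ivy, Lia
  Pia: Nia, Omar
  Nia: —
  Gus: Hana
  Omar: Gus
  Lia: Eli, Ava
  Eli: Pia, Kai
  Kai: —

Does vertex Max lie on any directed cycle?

Max is on a cycle iff Max can reach itself via ≥1 edge.
Max → Gus → Hana → Ivy → Max — yes.

Yes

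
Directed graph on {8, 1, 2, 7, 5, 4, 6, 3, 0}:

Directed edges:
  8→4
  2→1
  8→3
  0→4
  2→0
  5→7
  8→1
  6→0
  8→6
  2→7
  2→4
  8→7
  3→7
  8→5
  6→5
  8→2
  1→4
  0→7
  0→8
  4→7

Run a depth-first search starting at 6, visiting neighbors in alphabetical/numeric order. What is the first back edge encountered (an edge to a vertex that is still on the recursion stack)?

2->0

DFS from 6 (visiting neighbors in alphabetical/numeric order); mark gray on enter, black on exit:
6 gray
  0 gray
    4 gray
      7 gray
      7 black
    4 black
    0→7: 7 black — skip
    8 gray
      1 gray
        1→4: 4 black — skip
      1 black
      2 gray
        2→0: 0 is gray → back edge
First back edge: 2 → 0.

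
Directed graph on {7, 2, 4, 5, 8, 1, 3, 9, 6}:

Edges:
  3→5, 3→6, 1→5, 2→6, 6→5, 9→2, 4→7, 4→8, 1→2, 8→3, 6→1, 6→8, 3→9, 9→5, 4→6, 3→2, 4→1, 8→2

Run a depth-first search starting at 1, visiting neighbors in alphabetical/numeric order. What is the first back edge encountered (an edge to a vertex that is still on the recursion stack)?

6→1

DFS from 1 (visiting neighbors in alphabetical/numeric order); mark gray on enter, black on exit:
1 gray
  2 gray
    6 gray
      6→1: 1 is gray → back edge
First back edge: 6 → 1.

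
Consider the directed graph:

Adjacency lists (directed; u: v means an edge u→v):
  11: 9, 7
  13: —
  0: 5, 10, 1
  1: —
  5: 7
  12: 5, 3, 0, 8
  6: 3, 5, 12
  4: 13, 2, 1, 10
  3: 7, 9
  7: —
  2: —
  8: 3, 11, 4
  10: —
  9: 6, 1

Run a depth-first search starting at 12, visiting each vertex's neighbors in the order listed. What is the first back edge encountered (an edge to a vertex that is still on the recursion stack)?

6→3

DFS from 12 (visiting each vertex's neighbors in the order listed); mark gray on enter, black on exit:
12 gray
  5 gray
    7 gray
    7 black
  5 black
  3 gray
    3→7: 7 black — skip
    9 gray
      6 gray
        6→3: 3 is gray → back edge
First back edge: 6 → 3.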